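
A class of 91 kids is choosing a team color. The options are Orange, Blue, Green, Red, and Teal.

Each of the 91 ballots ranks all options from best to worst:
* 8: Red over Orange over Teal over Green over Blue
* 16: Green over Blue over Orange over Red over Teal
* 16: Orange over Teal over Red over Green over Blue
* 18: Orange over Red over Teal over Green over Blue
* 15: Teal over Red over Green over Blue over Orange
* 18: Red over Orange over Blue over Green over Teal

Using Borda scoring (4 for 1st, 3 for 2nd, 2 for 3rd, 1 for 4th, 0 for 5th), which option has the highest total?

Red

Orange: 8×3 + 16×2 + 16×4 + 18×4 + 15×0 + 18×3 = 246
Blue: 8×0 + 16×3 + 16×0 + 18×0 + 15×1 + 18×2 = 99
Green: 8×1 + 16×4 + 16×1 + 18×1 + 15×2 + 18×1 = 154
Red: 8×4 + 16×1 + 16×2 + 18×3 + 15×3 + 18×4 = 251
Teal: 8×2 + 16×0 + 16×3 + 18×2 + 15×4 + 18×0 = 160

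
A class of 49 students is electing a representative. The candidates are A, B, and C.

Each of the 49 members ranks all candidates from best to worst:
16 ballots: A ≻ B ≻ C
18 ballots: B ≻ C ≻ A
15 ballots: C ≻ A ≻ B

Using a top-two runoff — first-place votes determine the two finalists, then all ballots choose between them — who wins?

A

Round 1 first-place votes: A 16, B 18, C 15. B and A advance.
Runoff: B is ranked above A on 18 ballots, A above B on 31.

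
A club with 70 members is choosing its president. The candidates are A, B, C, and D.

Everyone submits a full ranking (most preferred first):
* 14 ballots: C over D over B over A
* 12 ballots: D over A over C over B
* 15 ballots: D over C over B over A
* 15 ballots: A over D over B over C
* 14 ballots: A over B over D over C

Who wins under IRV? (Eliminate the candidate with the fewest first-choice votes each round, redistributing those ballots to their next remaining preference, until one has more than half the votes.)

D

Round 1: A 29, B 0, C 14, D 27. B eliminated.
Round 2: A 29, C 14, D 27. C eliminated.
Round 3: A 29, D 41. D has a majority (≥36).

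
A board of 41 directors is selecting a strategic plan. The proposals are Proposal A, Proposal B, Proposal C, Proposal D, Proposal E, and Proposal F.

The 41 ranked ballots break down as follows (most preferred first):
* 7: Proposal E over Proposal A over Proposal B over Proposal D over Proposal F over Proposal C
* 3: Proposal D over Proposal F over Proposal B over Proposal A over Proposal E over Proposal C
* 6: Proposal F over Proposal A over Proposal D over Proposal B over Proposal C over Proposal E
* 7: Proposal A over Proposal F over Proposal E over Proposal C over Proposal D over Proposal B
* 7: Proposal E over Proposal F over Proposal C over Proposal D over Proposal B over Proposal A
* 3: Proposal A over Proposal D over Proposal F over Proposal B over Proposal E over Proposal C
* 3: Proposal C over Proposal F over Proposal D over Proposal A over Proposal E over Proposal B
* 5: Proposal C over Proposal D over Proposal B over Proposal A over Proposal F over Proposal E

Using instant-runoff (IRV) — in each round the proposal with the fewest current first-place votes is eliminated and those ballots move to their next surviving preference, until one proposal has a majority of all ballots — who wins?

Proposal A

Round 1: Proposal A 10, Proposal B 0, Proposal C 8, Proposal D 3, Proposal E 14, Proposal F 6. Proposal B eliminated.
Round 2: Proposal A 10, Proposal C 8, Proposal D 3, Proposal E 14, Proposal F 6. Proposal D eliminated.
Round 3: Proposal A 10, Proposal C 8, Proposal E 14, Proposal F 9. Proposal C eliminated.
Round 4: Proposal A 15, Proposal E 14, Proposal F 12. Proposal F eliminated.
Round 5: Proposal A 27, Proposal E 14. Proposal A has a majority (≥21).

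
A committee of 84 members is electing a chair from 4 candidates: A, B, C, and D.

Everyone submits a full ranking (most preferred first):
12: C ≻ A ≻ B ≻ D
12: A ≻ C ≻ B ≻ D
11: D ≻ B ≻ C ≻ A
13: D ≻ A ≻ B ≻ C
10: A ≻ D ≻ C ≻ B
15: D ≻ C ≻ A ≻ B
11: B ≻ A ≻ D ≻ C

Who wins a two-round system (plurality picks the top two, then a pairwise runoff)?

A

Round 1 first-place votes: A 22, B 11, C 12, D 39. D and A advance.
Runoff: D is ranked above A on 39 ballots, A above D on 45.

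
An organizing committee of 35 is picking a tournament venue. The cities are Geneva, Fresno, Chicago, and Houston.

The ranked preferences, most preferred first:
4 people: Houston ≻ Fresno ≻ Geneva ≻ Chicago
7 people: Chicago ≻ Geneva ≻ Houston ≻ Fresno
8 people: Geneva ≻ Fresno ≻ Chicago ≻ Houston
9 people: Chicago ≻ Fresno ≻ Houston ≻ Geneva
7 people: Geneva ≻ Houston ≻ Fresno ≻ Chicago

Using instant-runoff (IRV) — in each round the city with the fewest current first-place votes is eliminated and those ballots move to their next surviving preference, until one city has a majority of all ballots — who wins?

Geneva

Round 1: Geneva 15, Fresno 0, Chicago 16, Houston 4. Fresno eliminated.
Round 2: Geneva 15, Chicago 16, Houston 4. Houston eliminated.
Round 3: Geneva 19, Chicago 16. Geneva has a majority (≥18).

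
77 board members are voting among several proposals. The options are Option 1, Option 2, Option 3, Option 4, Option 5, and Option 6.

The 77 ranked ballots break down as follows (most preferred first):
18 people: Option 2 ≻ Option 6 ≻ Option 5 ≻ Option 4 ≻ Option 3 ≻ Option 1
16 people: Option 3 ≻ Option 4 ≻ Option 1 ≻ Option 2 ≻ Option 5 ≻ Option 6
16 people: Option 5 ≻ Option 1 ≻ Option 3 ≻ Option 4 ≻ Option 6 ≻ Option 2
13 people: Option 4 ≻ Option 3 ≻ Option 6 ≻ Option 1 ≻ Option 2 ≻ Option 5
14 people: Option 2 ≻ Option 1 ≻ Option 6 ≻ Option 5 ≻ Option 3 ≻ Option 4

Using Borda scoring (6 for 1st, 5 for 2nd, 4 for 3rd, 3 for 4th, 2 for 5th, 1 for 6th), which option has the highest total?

Option 1: 18×1 + 16×4 + 16×5 + 13×3 + 14×5 = 271
Option 2: 18×6 + 16×3 + 16×1 + 13×2 + 14×6 = 282
Option 3: 18×2 + 16×6 + 16×4 + 13×5 + 14×2 = 289
Option 4: 18×3 + 16×5 + 16×3 + 13×6 + 14×1 = 274
Option 5: 18×4 + 16×2 + 16×6 + 13×1 + 14×3 = 255
Option 6: 18×5 + 16×1 + 16×2 + 13×4 + 14×4 = 246

Option 3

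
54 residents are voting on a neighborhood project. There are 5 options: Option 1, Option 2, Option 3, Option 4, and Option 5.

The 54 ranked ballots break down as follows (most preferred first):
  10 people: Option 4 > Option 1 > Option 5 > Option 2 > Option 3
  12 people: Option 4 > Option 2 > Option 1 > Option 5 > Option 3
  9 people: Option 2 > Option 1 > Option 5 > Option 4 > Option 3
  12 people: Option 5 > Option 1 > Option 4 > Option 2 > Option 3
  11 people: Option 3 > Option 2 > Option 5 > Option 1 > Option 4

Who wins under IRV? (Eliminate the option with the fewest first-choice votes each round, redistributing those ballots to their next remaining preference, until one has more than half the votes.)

Round 1: Option 1 0, Option 2 9, Option 3 11, Option 4 22, Option 5 12. Option 1 eliminated.
Round 2: Option 2 9, Option 3 11, Option 4 22, Option 5 12. Option 2 eliminated.
Round 3: Option 3 11, Option 4 22, Option 5 21. Option 3 eliminated.
Round 4: Option 4 22, Option 5 32. Option 5 has a majority (≥28).

Option 5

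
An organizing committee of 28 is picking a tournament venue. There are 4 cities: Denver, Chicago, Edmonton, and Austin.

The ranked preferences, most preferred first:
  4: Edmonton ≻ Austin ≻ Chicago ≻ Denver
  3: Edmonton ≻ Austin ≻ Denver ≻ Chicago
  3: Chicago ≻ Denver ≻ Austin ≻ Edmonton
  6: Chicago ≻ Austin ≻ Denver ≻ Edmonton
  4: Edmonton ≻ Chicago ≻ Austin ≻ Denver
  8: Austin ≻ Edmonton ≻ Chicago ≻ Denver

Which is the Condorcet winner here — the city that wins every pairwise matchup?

Austin

Austin vs Denver: 25–3
Austin vs Chicago: 15–13
Austin vs Edmonton: 17–11
Austin beats every other city.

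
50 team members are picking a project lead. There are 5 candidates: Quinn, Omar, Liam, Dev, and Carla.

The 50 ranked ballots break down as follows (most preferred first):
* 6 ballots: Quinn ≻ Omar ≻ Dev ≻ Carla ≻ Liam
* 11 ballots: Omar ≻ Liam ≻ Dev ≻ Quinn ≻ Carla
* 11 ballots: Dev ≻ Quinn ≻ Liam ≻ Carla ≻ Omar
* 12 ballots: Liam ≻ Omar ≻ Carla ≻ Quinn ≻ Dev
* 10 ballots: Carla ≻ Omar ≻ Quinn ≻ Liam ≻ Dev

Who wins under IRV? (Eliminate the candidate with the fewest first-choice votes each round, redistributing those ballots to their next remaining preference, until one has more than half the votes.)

Round 1: Quinn 6, Omar 11, Liam 12, Dev 11, Carla 10. Quinn eliminated.
Round 2: Omar 17, Liam 12, Dev 11, Carla 10. Carla eliminated.
Round 3: Omar 27, Liam 12, Dev 11. Omar has a majority (≥26).

Omar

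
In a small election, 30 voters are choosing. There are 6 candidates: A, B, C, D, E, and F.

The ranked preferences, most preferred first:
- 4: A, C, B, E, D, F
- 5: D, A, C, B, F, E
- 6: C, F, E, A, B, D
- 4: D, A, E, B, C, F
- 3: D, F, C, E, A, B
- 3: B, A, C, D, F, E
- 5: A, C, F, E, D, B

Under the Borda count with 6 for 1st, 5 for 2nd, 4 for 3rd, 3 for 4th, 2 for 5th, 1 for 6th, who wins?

A: 4×6 + 5×5 + 6×3 + 4×5 + 3×2 + 3×5 + 5×6 = 138
B: 4×4 + 5×3 + 6×2 + 4×3 + 3×1 + 3×6 + 5×1 = 81
C: 4×5 + 5×4 + 6×6 + 4×2 + 3×4 + 3×4 + 5×5 = 133
D: 4×2 + 5×6 + 6×1 + 4×6 + 3×6 + 3×3 + 5×2 = 105
E: 4×3 + 5×1 + 6×4 + 4×4 + 3×3 + 3×1 + 5×3 = 84
F: 4×1 + 5×2 + 6×5 + 4×1 + 3×5 + 3×2 + 5×4 = 89

A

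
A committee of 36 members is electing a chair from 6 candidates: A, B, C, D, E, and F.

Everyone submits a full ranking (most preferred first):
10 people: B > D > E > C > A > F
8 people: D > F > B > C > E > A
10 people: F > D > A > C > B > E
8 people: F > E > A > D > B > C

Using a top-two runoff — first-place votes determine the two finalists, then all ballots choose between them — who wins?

Round 1 first-place votes: A 0, B 10, C 0, D 8, E 0, F 18. F and B advance.
Runoff: F is ranked above B on 26 ballots, B above F on 10.

F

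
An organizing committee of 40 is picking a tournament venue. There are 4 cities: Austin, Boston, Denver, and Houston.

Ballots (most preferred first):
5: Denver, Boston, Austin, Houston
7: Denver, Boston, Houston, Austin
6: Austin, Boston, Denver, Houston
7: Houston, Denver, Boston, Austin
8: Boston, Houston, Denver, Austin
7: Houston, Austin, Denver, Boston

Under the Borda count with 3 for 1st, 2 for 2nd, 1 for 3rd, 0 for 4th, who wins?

Austin: 5×1 + 7×0 + 6×3 + 7×0 + 8×0 + 7×2 = 37
Boston: 5×2 + 7×2 + 6×2 + 7×1 + 8×3 + 7×0 = 67
Denver: 5×3 + 7×3 + 6×1 + 7×2 + 8×1 + 7×1 = 71
Houston: 5×0 + 7×1 + 6×0 + 7×3 + 8×2 + 7×3 = 65

Denver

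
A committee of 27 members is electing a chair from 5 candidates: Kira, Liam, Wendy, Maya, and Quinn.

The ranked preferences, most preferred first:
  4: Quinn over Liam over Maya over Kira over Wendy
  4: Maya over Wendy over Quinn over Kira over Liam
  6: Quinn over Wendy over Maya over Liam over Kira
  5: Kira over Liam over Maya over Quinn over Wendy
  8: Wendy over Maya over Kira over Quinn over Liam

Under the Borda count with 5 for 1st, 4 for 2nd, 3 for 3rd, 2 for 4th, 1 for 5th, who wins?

Kira: 4×2 + 4×2 + 6×1 + 5×5 + 8×3 = 71
Liam: 4×4 + 4×1 + 6×2 + 5×4 + 8×1 = 60
Wendy: 4×1 + 4×4 + 6×4 + 5×1 + 8×5 = 89
Maya: 4×3 + 4×5 + 6×3 + 5×3 + 8×4 = 97
Quinn: 4×5 + 4×3 + 6×5 + 5×2 + 8×2 = 88

Maya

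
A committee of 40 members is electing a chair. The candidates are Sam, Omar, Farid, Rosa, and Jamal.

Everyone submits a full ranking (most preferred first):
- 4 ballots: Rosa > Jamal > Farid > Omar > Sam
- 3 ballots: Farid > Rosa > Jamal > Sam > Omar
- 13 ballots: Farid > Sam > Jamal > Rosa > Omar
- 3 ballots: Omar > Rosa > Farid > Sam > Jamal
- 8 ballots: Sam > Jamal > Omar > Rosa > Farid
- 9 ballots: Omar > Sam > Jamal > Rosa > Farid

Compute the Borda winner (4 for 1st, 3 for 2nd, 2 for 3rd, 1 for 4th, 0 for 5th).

Sam: 4×0 + 3×1 + 13×3 + 3×1 + 8×4 + 9×3 = 104
Omar: 4×1 + 3×0 + 13×0 + 3×4 + 8×2 + 9×4 = 68
Farid: 4×2 + 3×4 + 13×4 + 3×2 + 8×0 + 9×0 = 78
Rosa: 4×4 + 3×3 + 13×1 + 3×3 + 8×1 + 9×1 = 64
Jamal: 4×3 + 3×2 + 13×2 + 3×0 + 8×3 + 9×2 = 86

Sam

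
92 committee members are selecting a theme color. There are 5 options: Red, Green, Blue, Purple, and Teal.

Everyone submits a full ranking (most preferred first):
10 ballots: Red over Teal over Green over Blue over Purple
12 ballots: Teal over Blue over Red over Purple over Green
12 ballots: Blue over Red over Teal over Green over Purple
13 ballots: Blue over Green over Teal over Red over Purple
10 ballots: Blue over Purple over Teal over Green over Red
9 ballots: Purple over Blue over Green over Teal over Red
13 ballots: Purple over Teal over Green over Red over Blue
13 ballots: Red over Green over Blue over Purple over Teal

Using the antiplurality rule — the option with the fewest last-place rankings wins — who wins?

Green

Last-place votes: Red 19, Green 12, Blue 13, Purple 35, Teal 13.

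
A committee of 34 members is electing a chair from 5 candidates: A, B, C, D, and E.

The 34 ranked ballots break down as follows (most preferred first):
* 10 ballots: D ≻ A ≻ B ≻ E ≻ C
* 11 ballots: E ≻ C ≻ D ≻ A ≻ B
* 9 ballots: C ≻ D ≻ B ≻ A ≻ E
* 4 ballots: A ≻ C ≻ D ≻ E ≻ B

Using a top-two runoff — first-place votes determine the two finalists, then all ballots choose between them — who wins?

D

Round 1 first-place votes: A 4, B 0, C 9, D 10, E 11. E and D advance.
Runoff: E is ranked above D on 11 ballots, D above E on 23.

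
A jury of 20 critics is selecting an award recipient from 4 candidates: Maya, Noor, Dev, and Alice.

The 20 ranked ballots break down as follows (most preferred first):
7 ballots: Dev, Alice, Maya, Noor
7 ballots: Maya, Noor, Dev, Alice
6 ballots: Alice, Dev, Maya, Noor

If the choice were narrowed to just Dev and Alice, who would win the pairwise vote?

Dev

Dev is ranked above Alice on 14 ballots; Alice above Dev on 6.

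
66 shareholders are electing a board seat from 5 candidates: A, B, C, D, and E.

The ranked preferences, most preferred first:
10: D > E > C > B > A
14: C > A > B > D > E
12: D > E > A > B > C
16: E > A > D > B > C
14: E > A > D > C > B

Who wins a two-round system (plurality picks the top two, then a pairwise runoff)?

Round 1 first-place votes: A 0, B 0, C 14, D 22, E 30. E and D advance.
Runoff: E is ranked above D on 30 ballots, D above E on 36.

D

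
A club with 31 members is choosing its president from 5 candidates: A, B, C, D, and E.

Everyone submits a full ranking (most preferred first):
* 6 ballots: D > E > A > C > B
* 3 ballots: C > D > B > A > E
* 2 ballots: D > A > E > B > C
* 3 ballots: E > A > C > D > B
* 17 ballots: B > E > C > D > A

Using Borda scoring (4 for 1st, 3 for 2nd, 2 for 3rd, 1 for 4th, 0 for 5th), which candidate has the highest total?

A: 6×2 + 3×1 + 2×3 + 3×3 + 17×0 = 30
B: 6×0 + 3×2 + 2×1 + 3×0 + 17×4 = 76
C: 6×1 + 3×4 + 2×0 + 3×2 + 17×2 = 58
D: 6×4 + 3×3 + 2×4 + 3×1 + 17×1 = 61
E: 6×3 + 3×0 + 2×2 + 3×4 + 17×3 = 85

E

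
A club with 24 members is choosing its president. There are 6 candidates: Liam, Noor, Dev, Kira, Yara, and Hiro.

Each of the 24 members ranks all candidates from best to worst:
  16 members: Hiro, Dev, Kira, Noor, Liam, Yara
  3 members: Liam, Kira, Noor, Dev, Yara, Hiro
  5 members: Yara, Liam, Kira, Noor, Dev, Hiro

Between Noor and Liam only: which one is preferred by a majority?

Noor

Noor is ranked above Liam on 16 ballots; Liam above Noor on 8.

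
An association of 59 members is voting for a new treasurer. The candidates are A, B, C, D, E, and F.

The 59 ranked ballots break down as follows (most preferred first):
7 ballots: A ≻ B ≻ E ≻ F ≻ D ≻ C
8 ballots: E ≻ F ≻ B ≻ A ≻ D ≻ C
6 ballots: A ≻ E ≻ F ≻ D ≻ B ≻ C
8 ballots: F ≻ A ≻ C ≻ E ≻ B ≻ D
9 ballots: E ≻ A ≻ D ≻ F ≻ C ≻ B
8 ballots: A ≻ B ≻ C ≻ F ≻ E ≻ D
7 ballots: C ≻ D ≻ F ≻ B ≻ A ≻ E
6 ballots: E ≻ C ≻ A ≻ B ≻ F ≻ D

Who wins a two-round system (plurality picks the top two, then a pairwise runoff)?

Round 1 first-place votes: A 21, B 0, C 7, D 0, E 23, F 8. E and A advance.
Runoff: E is ranked above A on 23 ballots, A above E on 36.

A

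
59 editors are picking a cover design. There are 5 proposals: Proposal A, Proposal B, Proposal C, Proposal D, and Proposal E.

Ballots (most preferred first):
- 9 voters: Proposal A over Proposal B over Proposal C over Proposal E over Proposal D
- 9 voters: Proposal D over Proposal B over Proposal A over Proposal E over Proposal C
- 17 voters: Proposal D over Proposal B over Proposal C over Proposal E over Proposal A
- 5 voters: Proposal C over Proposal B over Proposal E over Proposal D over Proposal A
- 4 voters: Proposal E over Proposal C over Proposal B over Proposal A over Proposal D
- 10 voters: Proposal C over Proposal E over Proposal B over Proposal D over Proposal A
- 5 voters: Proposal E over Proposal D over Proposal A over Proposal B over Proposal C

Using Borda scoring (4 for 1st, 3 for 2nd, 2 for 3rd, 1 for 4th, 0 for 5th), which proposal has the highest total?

Proposal A: 9×4 + 9×2 + 17×0 + 5×0 + 4×1 + 10×0 + 5×2 = 68
Proposal B: 9×3 + 9×3 + 17×3 + 5×3 + 4×2 + 10×2 + 5×1 = 153
Proposal C: 9×2 + 9×0 + 17×2 + 5×4 + 4×3 + 10×4 + 5×0 = 124
Proposal D: 9×0 + 9×4 + 17×4 + 5×1 + 4×0 + 10×1 + 5×3 = 134
Proposal E: 9×1 + 9×1 + 17×1 + 5×2 + 4×4 + 10×3 + 5×4 = 111

Proposal B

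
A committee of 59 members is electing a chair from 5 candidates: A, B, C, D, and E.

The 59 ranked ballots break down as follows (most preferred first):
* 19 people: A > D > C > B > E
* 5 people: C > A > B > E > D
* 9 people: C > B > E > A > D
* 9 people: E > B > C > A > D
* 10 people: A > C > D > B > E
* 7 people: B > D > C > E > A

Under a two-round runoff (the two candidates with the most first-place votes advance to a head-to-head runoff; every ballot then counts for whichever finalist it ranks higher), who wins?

Round 1 first-place votes: A 29, B 7, C 14, D 0, E 9. A and C advance.
Runoff: A is ranked above C on 29 ballots, C above A on 30.

C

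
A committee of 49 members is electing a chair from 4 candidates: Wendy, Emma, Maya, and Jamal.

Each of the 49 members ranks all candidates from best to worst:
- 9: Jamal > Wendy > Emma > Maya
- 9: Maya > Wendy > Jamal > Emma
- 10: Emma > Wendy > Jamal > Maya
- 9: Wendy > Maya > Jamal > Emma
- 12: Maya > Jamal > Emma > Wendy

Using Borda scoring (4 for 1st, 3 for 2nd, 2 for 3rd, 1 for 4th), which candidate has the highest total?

Wendy: 9×3 + 9×3 + 10×3 + 9×4 + 12×1 = 132
Emma: 9×2 + 9×1 + 10×4 + 9×1 + 12×2 = 100
Maya: 9×1 + 9×4 + 10×1 + 9×3 + 12×4 = 130
Jamal: 9×4 + 9×2 + 10×2 + 9×2 + 12×3 = 128

Wendy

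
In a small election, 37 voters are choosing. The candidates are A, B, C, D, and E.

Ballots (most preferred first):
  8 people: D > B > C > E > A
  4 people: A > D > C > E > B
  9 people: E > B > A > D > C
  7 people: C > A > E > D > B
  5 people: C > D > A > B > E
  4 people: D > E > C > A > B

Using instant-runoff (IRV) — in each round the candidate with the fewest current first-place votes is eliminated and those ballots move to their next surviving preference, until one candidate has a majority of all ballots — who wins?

D

Round 1: A 4, B 0, C 12, D 12, E 9. B eliminated.
Round 2: A 4, C 12, D 12, E 9. A eliminated.
Round 3: C 12, D 16, E 9. E eliminated.
Round 4: C 12, D 25. D has a majority (≥19).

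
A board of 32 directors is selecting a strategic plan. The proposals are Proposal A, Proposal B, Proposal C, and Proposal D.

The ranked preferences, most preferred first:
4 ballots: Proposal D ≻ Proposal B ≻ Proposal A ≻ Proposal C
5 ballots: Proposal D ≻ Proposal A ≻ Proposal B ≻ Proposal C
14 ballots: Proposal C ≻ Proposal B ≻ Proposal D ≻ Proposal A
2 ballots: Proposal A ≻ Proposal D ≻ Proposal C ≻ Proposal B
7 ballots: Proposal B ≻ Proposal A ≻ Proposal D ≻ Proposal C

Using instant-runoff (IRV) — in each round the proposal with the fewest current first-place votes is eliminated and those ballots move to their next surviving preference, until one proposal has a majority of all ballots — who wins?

Round 1: Proposal A 2, Proposal B 7, Proposal C 14, Proposal D 9. Proposal A eliminated.
Round 2: Proposal B 7, Proposal C 14, Proposal D 11. Proposal B eliminated.
Round 3: Proposal C 14, Proposal D 18. Proposal D has a majority (≥17).

Proposal D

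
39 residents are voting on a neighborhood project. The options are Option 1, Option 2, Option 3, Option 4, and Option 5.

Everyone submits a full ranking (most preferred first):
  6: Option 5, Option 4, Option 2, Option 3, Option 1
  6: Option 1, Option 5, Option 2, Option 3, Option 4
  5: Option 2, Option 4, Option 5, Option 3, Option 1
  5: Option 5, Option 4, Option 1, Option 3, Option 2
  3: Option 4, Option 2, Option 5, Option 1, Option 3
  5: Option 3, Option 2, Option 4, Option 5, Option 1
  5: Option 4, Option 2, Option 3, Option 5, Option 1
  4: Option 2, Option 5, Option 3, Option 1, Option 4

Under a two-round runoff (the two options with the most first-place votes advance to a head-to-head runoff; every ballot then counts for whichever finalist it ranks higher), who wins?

Option 2

Round 1 first-place votes: Option 1 6, Option 2 9, Option 3 5, Option 4 8, Option 5 11. Option 5 and Option 2 advance.
Runoff: Option 5 is ranked above Option 2 on 17 ballots, Option 2 above Option 5 on 22.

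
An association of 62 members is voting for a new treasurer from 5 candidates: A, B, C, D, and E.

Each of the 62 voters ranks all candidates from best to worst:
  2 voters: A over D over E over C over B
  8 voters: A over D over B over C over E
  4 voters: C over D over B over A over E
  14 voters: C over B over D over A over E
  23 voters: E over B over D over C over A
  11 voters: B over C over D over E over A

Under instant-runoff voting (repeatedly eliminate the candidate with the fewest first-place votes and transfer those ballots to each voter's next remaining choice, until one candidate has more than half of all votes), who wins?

B

Round 1: A 10, B 11, C 18, D 0, E 23. D eliminated.
Round 2: A 10, B 11, C 18, E 23. A eliminated.
Round 3: B 19, C 18, E 25. C eliminated.
Round 4: B 37, E 25. B has a majority (≥32).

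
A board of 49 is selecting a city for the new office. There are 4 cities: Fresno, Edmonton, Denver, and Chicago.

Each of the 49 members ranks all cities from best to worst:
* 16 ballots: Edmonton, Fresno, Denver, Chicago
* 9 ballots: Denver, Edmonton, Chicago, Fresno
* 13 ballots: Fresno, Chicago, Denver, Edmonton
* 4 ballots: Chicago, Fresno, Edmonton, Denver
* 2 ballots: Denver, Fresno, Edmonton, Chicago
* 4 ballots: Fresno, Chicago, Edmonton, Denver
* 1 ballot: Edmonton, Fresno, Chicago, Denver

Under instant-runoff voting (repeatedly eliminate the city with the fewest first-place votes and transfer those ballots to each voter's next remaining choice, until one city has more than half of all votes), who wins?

Round 1: Fresno 17, Edmonton 17, Denver 11, Chicago 4. Chicago eliminated.
Round 2: Fresno 21, Edmonton 17, Denver 11. Denver eliminated.
Round 3: Fresno 23, Edmonton 26. Edmonton has a majority (≥25).

Edmonton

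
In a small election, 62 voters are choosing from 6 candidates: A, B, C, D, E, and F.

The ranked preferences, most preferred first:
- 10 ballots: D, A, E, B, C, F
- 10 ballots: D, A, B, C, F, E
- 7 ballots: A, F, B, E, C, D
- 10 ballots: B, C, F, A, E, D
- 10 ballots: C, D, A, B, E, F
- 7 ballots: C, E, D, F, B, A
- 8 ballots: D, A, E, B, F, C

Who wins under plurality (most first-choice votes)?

D

First-place votes: A 7, B 10, C 17, D 28, E 0, F 0.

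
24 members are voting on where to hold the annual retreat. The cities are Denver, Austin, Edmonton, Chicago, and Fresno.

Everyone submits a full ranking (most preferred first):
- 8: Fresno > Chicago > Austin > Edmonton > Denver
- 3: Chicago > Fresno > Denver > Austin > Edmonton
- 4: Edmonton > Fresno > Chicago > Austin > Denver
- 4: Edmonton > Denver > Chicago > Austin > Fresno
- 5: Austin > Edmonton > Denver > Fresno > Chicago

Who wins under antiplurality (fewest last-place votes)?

Last-place votes: Denver 12, Austin 0, Edmonton 3, Chicago 5, Fresno 4.

Austin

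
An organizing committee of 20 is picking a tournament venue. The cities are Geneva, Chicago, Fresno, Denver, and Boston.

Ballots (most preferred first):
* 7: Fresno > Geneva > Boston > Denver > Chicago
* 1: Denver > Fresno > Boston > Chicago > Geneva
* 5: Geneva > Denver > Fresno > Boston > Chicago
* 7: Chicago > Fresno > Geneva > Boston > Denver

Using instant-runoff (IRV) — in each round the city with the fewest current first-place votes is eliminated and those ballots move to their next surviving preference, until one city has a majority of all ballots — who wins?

Fresno

Round 1: Geneva 5, Chicago 7, Fresno 7, Denver 1, Boston 0. Boston eliminated.
Round 2: Geneva 5, Chicago 7, Fresno 7, Denver 1. Denver eliminated.
Round 3: Geneva 5, Chicago 7, Fresno 8. Geneva eliminated.
Round 4: Chicago 7, Fresno 13. Fresno has a majority (≥11).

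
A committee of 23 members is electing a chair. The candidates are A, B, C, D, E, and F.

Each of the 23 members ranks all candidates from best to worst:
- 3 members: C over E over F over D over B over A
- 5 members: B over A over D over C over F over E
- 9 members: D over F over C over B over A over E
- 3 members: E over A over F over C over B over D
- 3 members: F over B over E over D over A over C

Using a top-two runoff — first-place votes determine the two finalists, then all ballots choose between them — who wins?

D

Round 1 first-place votes: A 0, B 5, C 3, D 9, E 3, F 3. D and B advance.
Runoff: D is ranked above B on 12 ballots, B above D on 11.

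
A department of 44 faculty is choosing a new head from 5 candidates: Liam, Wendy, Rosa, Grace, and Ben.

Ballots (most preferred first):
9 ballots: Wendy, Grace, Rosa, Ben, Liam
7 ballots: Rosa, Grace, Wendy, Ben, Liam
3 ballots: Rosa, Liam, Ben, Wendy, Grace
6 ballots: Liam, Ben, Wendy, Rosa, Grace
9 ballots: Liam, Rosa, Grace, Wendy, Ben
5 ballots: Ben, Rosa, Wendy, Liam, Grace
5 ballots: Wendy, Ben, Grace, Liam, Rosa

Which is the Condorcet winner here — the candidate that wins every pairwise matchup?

Rosa

Rosa vs Liam: 24–20
Rosa vs Wendy: 24–20
Rosa vs Grace: 30–14
Rosa vs Ben: 28–16
Rosa beats every other candidate.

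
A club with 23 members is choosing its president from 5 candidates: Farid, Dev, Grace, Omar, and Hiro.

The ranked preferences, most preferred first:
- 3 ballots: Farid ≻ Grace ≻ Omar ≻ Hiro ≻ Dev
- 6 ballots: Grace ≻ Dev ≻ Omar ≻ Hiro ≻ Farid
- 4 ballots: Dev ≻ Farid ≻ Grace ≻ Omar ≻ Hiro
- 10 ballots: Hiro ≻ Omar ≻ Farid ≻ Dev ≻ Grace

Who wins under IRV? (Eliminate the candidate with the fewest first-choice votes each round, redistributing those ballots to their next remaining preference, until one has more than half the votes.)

Grace

Round 1: Farid 3, Dev 4, Grace 6, Omar 0, Hiro 10. Omar eliminated.
Round 2: Farid 3, Dev 4, Grace 6, Hiro 10. Farid eliminated.
Round 3: Dev 4, Grace 9, Hiro 10. Dev eliminated.
Round 4: Grace 13, Hiro 10. Grace has a majority (≥12).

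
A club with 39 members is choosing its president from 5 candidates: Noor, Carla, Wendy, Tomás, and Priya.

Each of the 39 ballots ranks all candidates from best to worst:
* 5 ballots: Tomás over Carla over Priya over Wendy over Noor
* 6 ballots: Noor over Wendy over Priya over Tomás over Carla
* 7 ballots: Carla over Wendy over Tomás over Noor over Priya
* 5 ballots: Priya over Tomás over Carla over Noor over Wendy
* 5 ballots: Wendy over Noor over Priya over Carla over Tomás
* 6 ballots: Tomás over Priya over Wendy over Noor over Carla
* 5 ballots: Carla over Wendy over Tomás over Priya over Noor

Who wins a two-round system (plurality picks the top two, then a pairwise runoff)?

Tomás

Round 1 first-place votes: Noor 6, Carla 12, Wendy 5, Tomás 11, Priya 5. Carla and Tomás advance.
Runoff: Carla is ranked above Tomás on 17 ballots, Tomás above Carla on 22.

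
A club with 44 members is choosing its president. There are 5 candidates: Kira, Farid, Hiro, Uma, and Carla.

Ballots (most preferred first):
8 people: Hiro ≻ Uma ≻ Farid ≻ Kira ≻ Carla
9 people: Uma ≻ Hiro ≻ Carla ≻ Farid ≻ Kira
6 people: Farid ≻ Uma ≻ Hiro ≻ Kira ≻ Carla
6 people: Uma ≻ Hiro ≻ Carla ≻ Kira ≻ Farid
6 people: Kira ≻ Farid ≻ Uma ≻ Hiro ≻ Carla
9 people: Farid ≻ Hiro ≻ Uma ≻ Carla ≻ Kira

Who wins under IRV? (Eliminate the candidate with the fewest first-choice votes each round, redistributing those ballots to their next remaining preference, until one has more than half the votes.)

Uma

Round 1: Kira 6, Farid 15, Hiro 8, Uma 15, Carla 0. Carla eliminated.
Round 2: Kira 6, Farid 15, Hiro 8, Uma 15. Kira eliminated.
Round 3: Farid 21, Hiro 8, Uma 15. Hiro eliminated.
Round 4: Farid 21, Uma 23. Uma has a majority (≥23).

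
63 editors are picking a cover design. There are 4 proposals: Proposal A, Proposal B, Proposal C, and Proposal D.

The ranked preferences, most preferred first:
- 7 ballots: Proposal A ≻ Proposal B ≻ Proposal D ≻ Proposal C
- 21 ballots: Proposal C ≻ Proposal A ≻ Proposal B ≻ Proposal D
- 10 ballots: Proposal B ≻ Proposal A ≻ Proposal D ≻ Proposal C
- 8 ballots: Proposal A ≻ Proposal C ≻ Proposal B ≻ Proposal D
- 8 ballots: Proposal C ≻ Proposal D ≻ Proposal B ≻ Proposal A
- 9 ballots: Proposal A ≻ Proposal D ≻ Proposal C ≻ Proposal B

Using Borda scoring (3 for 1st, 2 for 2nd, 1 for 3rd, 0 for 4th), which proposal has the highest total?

Proposal A: 7×3 + 21×2 + 10×2 + 8×3 + 8×0 + 9×3 = 134
Proposal B: 7×2 + 21×1 + 10×3 + 8×1 + 8×1 + 9×0 = 81
Proposal C: 7×0 + 21×3 + 10×0 + 8×2 + 8×3 + 9×1 = 112
Proposal D: 7×1 + 21×0 + 10×1 + 8×0 + 8×2 + 9×2 = 51

Proposal A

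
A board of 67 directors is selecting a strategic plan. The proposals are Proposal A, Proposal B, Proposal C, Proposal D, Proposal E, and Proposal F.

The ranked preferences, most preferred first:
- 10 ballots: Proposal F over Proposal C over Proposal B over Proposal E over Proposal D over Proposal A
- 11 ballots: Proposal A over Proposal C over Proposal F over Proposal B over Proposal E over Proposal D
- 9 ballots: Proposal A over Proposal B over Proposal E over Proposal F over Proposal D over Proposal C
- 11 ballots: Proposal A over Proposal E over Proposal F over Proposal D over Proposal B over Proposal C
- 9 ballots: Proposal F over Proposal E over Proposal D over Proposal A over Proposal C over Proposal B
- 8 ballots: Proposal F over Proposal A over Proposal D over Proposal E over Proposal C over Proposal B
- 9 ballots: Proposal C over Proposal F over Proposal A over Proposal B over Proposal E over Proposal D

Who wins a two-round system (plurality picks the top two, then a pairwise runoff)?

Proposal F

Round 1 first-place votes: Proposal A 31, Proposal B 0, Proposal C 9, Proposal D 0, Proposal E 0, Proposal F 27. Proposal A and Proposal F advance.
Runoff: Proposal A is ranked above Proposal F on 31 ballots, Proposal F above Proposal A on 36.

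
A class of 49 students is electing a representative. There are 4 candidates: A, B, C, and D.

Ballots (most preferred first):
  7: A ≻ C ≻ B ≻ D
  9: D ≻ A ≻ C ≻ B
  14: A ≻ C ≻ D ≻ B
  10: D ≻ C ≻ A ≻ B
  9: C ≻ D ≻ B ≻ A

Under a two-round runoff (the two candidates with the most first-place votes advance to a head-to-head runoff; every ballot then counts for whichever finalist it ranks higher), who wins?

Round 1 first-place votes: A 21, B 0, C 9, D 19. A and D advance.
Runoff: A is ranked above D on 21 ballots, D above A on 28.

D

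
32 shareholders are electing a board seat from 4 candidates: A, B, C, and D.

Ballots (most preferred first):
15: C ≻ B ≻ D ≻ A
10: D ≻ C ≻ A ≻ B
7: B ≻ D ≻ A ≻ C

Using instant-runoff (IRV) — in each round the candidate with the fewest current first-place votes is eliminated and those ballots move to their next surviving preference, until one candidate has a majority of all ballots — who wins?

D

Round 1: A 0, B 7, C 15, D 10. A eliminated.
Round 2: B 7, C 15, D 10. B eliminated.
Round 3: C 15, D 17. D has a majority (≥17).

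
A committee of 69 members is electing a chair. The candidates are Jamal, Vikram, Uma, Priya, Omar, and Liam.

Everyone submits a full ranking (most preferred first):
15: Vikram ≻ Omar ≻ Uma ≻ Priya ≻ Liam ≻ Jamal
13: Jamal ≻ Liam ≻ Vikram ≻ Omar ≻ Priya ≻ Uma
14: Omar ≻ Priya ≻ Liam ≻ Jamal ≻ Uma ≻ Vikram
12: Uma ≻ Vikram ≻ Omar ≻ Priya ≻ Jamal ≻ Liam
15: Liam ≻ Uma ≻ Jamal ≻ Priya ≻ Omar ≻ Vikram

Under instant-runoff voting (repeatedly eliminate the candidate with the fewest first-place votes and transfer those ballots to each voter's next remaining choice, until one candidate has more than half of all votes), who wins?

Liam

Round 1: Jamal 13, Vikram 15, Uma 12, Priya 0, Omar 14, Liam 15. Priya eliminated.
Round 2: Jamal 13, Vikram 15, Uma 12, Omar 14, Liam 15. Uma eliminated.
Round 3: Jamal 13, Vikram 27, Omar 14, Liam 15. Jamal eliminated.
Round 4: Vikram 27, Omar 14, Liam 28. Omar eliminated.
Round 5: Vikram 27, Liam 42. Liam has a majority (≥35).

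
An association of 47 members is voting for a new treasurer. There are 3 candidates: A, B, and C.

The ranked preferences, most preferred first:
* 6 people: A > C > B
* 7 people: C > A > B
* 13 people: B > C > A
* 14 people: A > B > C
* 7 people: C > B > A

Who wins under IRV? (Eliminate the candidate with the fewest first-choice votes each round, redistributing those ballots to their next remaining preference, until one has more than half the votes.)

Round 1: A 20, B 13, C 14. B eliminated.
Round 2: A 20, C 27. C has a majority (≥24).

C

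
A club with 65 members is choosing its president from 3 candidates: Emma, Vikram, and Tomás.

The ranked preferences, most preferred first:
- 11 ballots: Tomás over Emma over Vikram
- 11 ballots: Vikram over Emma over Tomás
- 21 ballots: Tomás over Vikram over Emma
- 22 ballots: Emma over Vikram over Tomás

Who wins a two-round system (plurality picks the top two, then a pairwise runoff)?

Round 1 first-place votes: Emma 22, Vikram 11, Tomás 32. Tomás and Emma advance.
Runoff: Tomás is ranked above Emma on 32 ballots, Emma above Tomás on 33.

Emma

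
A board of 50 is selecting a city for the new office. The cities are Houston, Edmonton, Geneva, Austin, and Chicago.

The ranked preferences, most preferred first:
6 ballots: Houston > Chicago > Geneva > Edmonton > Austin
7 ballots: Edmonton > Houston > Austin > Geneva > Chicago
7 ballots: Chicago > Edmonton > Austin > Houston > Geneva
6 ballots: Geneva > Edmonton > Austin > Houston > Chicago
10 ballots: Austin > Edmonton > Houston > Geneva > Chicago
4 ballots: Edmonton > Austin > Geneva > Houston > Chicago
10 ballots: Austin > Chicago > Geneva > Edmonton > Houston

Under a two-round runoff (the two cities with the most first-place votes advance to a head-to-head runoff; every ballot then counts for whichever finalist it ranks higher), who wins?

Edmonton

Round 1 first-place votes: Houston 6, Edmonton 11, Geneva 6, Austin 20, Chicago 7. Austin and Edmonton advance.
Runoff: Austin is ranked above Edmonton on 20 ballots, Edmonton above Austin on 30.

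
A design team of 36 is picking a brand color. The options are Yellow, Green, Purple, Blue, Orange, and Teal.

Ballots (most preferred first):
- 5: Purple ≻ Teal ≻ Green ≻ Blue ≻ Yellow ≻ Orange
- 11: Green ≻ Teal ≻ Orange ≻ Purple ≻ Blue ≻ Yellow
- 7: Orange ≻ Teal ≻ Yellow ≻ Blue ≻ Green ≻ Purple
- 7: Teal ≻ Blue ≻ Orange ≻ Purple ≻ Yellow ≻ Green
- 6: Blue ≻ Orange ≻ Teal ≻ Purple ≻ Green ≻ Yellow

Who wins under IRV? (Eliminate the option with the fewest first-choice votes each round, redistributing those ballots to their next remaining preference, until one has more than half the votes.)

Round 1: Yellow 0, Green 11, Purple 5, Blue 6, Orange 7, Teal 7. Yellow eliminated.
Round 2: Green 11, Purple 5, Blue 6, Orange 7, Teal 7. Purple eliminated.
Round 3: Green 11, Blue 6, Orange 7, Teal 12. Blue eliminated.
Round 4: Green 11, Orange 13, Teal 12. Green eliminated.
Round 5: Orange 13, Teal 23. Teal has a majority (≥19).

Teal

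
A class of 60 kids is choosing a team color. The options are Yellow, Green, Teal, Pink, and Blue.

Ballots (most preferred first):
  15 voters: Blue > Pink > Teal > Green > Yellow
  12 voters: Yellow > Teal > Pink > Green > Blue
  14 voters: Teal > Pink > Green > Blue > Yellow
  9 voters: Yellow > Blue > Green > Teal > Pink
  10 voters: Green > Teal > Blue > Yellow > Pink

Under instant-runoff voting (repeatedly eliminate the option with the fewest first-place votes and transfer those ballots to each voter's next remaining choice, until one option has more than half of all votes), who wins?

Teal

Round 1: Yellow 21, Green 10, Teal 14, Pink 0, Blue 15. Pink eliminated.
Round 2: Yellow 21, Green 10, Teal 14, Blue 15. Green eliminated.
Round 3: Yellow 21, Teal 24, Blue 15. Blue eliminated.
Round 4: Yellow 21, Teal 39. Teal has a majority (≥31).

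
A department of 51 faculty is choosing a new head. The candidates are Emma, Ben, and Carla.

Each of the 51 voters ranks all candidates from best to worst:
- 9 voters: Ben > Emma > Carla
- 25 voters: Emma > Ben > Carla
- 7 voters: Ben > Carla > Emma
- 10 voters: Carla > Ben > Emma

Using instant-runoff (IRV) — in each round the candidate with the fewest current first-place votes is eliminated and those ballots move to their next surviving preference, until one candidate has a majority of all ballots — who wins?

Round 1: Emma 25, Ben 16, Carla 10. Carla eliminated.
Round 2: Emma 25, Ben 26. Ben has a majority (≥26).

Ben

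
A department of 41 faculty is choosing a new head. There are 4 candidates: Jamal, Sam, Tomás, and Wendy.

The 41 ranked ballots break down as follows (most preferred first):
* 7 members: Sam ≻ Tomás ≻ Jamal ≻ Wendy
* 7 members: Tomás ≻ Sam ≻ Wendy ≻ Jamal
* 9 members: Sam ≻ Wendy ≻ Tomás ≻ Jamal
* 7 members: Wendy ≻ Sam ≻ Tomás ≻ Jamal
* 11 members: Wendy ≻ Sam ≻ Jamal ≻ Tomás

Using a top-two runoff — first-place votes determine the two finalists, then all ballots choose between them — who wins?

Round 1 first-place votes: Jamal 0, Sam 16, Tomás 7, Wendy 18. Wendy and Sam advance.
Runoff: Wendy is ranked above Sam on 18 ballots, Sam above Wendy on 23.

Sam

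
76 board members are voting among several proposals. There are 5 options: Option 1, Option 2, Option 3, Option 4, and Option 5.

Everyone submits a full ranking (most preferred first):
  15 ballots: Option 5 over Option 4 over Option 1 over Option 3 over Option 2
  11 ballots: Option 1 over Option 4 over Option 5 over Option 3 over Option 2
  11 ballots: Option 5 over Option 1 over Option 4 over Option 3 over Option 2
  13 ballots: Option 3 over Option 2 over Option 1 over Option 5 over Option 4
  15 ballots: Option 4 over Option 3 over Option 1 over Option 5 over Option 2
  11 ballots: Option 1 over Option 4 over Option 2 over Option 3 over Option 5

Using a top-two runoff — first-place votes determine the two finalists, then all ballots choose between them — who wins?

Round 1 first-place votes: Option 1 22, Option 2 0, Option 3 13, Option 4 15, Option 5 26. Option 5 and Option 1 advance.
Runoff: Option 5 is ranked above Option 1 on 26 ballots, Option 1 above Option 5 on 50.

Option 1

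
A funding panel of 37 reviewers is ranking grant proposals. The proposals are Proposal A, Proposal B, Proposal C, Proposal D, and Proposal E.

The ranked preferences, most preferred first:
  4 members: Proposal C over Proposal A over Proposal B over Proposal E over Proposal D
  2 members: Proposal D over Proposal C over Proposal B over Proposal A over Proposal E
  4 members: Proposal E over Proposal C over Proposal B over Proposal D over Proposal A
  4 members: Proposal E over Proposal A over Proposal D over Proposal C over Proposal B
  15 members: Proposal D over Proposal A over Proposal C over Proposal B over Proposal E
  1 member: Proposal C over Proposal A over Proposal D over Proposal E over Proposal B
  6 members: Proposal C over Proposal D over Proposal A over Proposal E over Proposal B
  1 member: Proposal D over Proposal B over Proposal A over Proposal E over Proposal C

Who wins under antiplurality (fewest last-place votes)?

Last-place votes: Proposal A 4, Proposal B 11, Proposal C 1, Proposal D 4, Proposal E 17.

Proposal C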